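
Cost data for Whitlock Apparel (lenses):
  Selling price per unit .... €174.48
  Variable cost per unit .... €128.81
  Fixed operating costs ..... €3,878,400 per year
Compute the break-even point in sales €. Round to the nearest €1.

CM per unit = €174.48 − €128.81 = €45.67; CM ratio = €45.67 / €174.48 = 0.2617.
Break-even revenue = fixed costs × price ÷ CM = €3,878,400 × €174.48 ÷ €45.67 = €14,817,237.

€14,817,237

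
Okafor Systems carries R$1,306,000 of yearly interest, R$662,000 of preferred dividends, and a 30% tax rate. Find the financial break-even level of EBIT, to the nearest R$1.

R$2,251,714

Preferred dividends are paid after tax, so their pre-tax equivalent is R$662,000 ÷ (1 − 0.30) = R$945,714.29.
Financial break-even EBIT = interest + D_p ÷ (1 − t) = R$1,306,000 + R$945,714.29 = R$2,251,714.29.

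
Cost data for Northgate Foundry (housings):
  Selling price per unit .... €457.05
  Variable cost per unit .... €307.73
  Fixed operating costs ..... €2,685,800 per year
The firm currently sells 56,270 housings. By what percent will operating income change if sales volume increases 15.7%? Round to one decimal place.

Total contribution margin = 56,270 × €149.32 = €8,402,236.40.
Operating income = contribution − fixed costs = €8,402,236.40 − €2,685,800 = €5,716,436.40.
So DOL = total CM / EBIT = €8,402,236.40 / €5,716,436.40 = 1.4698.
%ΔEBIT = DOL × %ΔSales = 1.4698 × +15.7% = +23.1%.

+23.1%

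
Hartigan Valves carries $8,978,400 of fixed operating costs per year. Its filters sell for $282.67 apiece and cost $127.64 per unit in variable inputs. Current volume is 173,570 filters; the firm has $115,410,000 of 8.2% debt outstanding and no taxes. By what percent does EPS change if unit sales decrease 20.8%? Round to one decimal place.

-66.1%

Contribution at this volume is 173,570 × $155.03 = $26,908,557.10.
Subtracting fixed costs: EBIT = $26,908,557.10 − $8,978,400 = $17,930,157.10.
Interest = $9,463,620.00, so EBIT − I = $8,466,537.10.
Degree of combined leverage = contribution ÷ (EBIT − I) = $26,908,557.10 ÷ $8,466,537.10 = 3.1782.
EPS therefore changes by 3.1782 × (-20.8%) = -66.1%.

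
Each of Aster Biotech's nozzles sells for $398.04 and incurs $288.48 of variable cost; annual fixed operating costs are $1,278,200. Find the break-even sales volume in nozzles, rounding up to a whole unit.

11,667 nozzles

Each unit contributes $398.04 − $288.48 = $109.56.
Break-even volume = fixed costs ÷ CM per unit = $1,278,200 ÷ $109.56 = 11,666.67, so 11,667 nozzles.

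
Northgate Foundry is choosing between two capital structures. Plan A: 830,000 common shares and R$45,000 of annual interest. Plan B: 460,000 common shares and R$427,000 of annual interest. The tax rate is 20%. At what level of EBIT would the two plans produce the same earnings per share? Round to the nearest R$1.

R$901,919

Set EPS_A = EPS_B: (EBIT − R$45,000)(1 − 0.20) ÷ 830,000 = (EBIT − R$427,000)(1 − 0.20) ÷ 460,000.
The (1 − t) factor cancels: (EBIT − 45,000) × 460,000 = (EBIT − 427,000) × 830,000.
Solving, EBIT = (427,000·830,000 − 45,000·460,000) / (830,000 − 460,000) = 333,710,000,000 / 370,000 = 901,918.92.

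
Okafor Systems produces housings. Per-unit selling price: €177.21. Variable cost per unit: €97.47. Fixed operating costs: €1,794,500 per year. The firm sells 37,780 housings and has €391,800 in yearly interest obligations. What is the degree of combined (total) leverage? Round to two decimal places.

Contribution at this volume is 37,780 × €79.74 = €3,012,577.20.
EBIT = €3,012,577.20 − €1,794,500 = €1,218,077.20. Interest = €391,800.00, so EBIT − I = €826,277.20.
Degree of total leverage = total CM / (EBIT − interest) = €3,012,577.20 / €826,277.20 = 3.6460.

3.65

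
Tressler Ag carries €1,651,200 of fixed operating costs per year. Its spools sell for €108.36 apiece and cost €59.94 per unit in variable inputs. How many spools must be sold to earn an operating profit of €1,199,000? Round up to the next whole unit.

Contribution margin per unit = €108.36 − €59.94 = €48.42.
Units = (FC + target) / CM = (€1,651,200 + €1,199,000) / €48.42 = 58,864.11, so 58,865 spools.

58,865 spools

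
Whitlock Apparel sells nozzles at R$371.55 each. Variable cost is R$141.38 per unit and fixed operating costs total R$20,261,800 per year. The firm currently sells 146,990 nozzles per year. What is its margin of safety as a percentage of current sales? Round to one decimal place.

Each unit contributes R$371.55 − R$141.38 = R$230.17. Break-even units = R$20,261,800 ÷ R$230.17 = 88,029.72; break-even revenue = 88,029.72 × R$371.55 = R$32,707,441.41.
Current sales = 146,990 × R$371.55 = R$54,614,134.50.
Margin of safety = (R$54,614,134.50 − R$32,707,441.41) ÷ R$54,614,134.50 = 40.1%.

40.1%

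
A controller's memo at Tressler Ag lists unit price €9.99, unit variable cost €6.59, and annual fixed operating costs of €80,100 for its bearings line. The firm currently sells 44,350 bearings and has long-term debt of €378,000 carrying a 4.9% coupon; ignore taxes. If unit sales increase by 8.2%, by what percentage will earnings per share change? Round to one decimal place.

Total contribution margin = 44,350 × €3.40 = €150,790.00.
EBIT = €150,790.00 − €80,100 = €70,690.00.
After interest of €18,522.00, pre-tax earnings = €52,168.00.
Degree of combined leverage = contribution ÷ (EBIT − I) = €150,790.00 ÷ €52,168.00 = 2.8905.
%ΔEPS = DCL × %ΔSales = 2.8905 × +8.2% = +23.7%.

+23.7%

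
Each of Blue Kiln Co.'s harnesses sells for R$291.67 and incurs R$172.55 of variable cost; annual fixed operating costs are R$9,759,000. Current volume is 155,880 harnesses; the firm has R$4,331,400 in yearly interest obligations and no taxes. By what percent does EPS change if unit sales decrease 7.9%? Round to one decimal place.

Contribution at this volume is 155,880 × R$119.12 = R$18,568,425.60.
Subtracting fixed costs: EBIT = R$18,568,425.60 − R$9,759,000 = R$8,809,425.60.
Interest = R$4,331,400.00, so EBIT − I = R$4,478,025.60.
Degree of combined leverage = contribution ÷ (EBIT − I) = R$18,568,425.60 ÷ R$4,478,025.60 = 4.1466.
EPS therefore changes by 4.1466 × (-7.9%) = -32.8%.

-32.8%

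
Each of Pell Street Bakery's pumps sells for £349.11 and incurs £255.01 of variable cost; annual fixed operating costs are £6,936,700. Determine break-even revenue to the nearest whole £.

£25,735,083

Contribution margin per unit = £349.11 − £255.01 = £94.10, a CM ratio of £94.10 ÷ £349.11 = 0.2695.
Break-even sales = FC ÷ CM ratio = £6,936,700 × £349.11 / £94.10 = £25,735,083.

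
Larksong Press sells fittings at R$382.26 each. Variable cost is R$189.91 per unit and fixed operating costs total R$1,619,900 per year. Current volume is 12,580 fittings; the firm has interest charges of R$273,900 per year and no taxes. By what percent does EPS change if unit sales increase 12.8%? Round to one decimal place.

Total contribution margin = 12,580 × R$192.35 = R$2,419,763.00.
Operating income = contribution − fixed costs = R$2,419,763.00 − R$1,619,900 = R$799,863.00.
Interest = R$273,900.00, so EBIT − I = R$525,963.00.
Degree of combined leverage = contribution ÷ (EBIT − I) = R$2,419,763.00 ÷ R$525,963.00 = 4.6006.
%ΔEPS = DCL × %ΔSales = 4.6006 × +12.8% = +58.9%.

+58.9%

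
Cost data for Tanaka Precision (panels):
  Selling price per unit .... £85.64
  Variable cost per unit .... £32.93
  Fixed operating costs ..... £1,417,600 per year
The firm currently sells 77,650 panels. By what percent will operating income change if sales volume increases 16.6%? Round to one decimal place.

+25.4%

Contribution at this volume is 77,650 × £52.71 = £4,092,931.50.
EBIT = £4,092,931.50 − £1,417,600 = £2,675,331.50.
Degree of operating leverage = £4,092,931.50 / £2,675,331.50 = 1.5299.
So EBIT moves 1.5299 × (+16.6%) = +25.4%.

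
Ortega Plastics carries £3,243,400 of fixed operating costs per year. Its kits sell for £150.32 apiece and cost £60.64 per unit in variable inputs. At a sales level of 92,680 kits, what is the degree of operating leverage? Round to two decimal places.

Total contribution margin = 92,680 × £89.68 = £8,311,542.40.
Operating income = contribution − fixed costs = £8,311,542.40 − £3,243,400 = £5,068,142.40.
Degree of operating leverage = £8,311,542.40 / £5,068,142.40 = 1.6400.

1.64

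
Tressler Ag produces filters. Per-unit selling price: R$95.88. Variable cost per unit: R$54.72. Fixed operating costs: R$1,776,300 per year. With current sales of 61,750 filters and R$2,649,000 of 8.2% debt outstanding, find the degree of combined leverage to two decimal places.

Contribution at this volume is 61,750 × R$41.16 = R$2,541,630.00.
Subtracting fixed costs: EBIT = R$2,541,630.00 − R$1,776,300 = R$765,330.00. Interest = R$217,218.00, so EBIT − I = R$548,112.00.
DCL = contribution ÷ (EBIT − I) = R$2,541,630.00 ÷ R$548,112.00 = 4.6371.

4.64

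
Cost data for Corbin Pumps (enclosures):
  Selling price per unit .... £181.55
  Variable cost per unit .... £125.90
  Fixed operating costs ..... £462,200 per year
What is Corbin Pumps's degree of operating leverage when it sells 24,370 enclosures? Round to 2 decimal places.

1.52

Contribution at this volume is 24,370 × £55.65 = £1,356,190.50.
Operating income = contribution − fixed costs = £1,356,190.50 − £462,200 = £893,990.50.
DOL = contribution ÷ EBIT = £1,356,190.50 ÷ £893,990.50 = 1.5170.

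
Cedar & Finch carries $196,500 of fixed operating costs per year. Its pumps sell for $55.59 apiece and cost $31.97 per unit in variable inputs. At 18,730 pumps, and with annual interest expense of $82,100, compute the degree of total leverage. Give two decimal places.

2.70

Total contribution margin = 18,730 × $23.62 = $442,402.60.
Operating income = contribution − fixed costs = $442,402.60 − $196,500 = $245,902.60. Interest = $82,100.00, so EBIT − I = $163,802.60.
Degree of total leverage = total CM / (EBIT − interest) = $442,402.60 / $163,802.60 = 2.7008.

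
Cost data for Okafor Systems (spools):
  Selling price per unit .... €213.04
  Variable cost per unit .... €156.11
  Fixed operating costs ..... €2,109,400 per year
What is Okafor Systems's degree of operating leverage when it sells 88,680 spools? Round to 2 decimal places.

At 88,680 units, contribution = 88,680 × €56.93 = €5,048,552.40.
Operating income = contribution − fixed costs = €5,048,552.40 − €2,109,400 = €2,939,152.40.
So DOL = total CM / EBIT = €5,048,552.40 / €2,939,152.40 = 1.7177.

1.72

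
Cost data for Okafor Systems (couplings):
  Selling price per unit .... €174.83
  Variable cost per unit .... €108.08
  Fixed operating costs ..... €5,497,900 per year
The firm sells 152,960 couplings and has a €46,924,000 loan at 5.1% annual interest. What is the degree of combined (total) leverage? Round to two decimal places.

4.40

Total contribution margin = 152,960 × €66.75 = €10,210,080.00.
Subtracting fixed costs: EBIT = €10,210,080.00 − €5,497,900 = €4,712,180.00. Interest = €2,393,124.00.
DOL = €10,210,080.00 ÷ €4,712,180.00 = 2.1667; DFL = €4,712,180.00 ÷ €2,319,056.00 = 2.0319.
Combined leverage = 2.1667 × 2.0319 = 4.4025.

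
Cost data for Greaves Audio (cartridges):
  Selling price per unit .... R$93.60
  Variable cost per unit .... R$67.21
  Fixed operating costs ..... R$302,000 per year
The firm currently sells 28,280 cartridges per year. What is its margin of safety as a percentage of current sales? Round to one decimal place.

Each unit contributes R$93.60 − R$67.21 = R$26.39. Break-even units = R$302,000 ÷ R$26.39 = 11,443.73; break-even revenue = 11,443.73 × R$93.60 = R$1,071,133.00.
Actual sales revenue = 28,280 × R$93.60 = R$2,647,008.00.
Margin of safety = (R$2,647,008.00 − R$1,071,133.00) ÷ R$2,647,008.00 = 59.5%.

59.5%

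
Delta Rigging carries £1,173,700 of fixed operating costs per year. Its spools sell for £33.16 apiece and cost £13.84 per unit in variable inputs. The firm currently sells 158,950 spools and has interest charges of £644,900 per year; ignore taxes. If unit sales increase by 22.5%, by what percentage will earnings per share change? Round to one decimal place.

At 158,950 units, contribution = 158,950 × £19.32 = £3,070,914.00.
Operating income = contribution − fixed costs = £3,070,914.00 − £1,173,700 = £1,897,214.00.
Interest = £644,900.00, so EBIT − I = £1,252,314.00.
DCL = total CM / (EBIT − I) = £3,070,914.00 / £1,252,314.00 = 2.4522.
EPS therefore changes by 2.4522 × (+22.5%) = +55.2%.

+55.2%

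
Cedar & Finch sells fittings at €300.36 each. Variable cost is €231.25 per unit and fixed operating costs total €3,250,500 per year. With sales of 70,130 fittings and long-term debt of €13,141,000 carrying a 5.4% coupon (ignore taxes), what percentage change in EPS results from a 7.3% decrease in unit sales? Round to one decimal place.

-39.9%

Contribution at this volume is 70,130 × €69.11 = €4,846,684.30.
EBIT = €4,846,684.30 − €3,250,500 = €1,596,184.30.
After interest of €709,614.00, pre-tax earnings = €886,570.30.
Degree of combined leverage = contribution ÷ (EBIT − I) = €4,846,684.30 ÷ €886,570.30 = 5.4668.
%ΔEPS = DCL × %ΔSales = 5.4668 × -7.3% = -39.9%.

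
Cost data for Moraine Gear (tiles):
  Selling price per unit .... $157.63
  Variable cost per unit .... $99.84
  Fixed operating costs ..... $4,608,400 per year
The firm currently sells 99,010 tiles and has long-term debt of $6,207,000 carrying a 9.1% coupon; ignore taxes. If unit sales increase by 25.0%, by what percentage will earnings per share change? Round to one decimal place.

At 99,010 units, contribution = 99,010 × $57.79 = $5,721,787.90.
Subtracting fixed costs: EBIT = $5,721,787.90 − $4,608,400 = $1,113,387.90.
Interest = $564,837.00, so EBIT − I = $548,550.90.
DCL = total CM / (EBIT − I) = $5,721,787.90 / $548,550.90 = 10.4307.
%ΔEPS = DCL × %ΔSales = 10.4307 × +25.0% = +260.8%.

+260.8%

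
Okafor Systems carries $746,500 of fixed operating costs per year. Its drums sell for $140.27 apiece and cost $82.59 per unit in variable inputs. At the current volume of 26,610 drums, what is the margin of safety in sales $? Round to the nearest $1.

Unit CM = price − variable cost = $140.27 − $82.59 = $57.68. Break-even units = $746,500 ÷ $57.68 = 12,942.09; break-even revenue = 12,942.09 × $140.27 = $1,815,387.57.
Actual sales revenue = 26,610 × $140.27 = $3,732,584.70.
Margin of safety = $3,732,584.70 − $1,815,387.57 = $1,917,197.

$1,917,197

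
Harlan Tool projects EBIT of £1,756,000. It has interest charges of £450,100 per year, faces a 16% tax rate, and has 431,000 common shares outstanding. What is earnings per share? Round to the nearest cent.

Interest = £450,100.00, so EBT = £1,756,000 − £450,100.00 = £1,305,900.00.
After tax at 16%: net income = £1,305,900.00 × 0.84 = £1,096,956.00.
EPS = £1,096,956.00 ÷ 431,000 = £2.55.

£2.55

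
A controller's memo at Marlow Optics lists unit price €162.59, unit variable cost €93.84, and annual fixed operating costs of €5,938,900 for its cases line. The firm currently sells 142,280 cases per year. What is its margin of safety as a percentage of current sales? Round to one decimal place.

Unit CM = price − variable cost = €162.59 − €93.84 = €68.75. Break-even units = €5,938,900 ÷ €68.75 = 86,384.00; break-even revenue = 86,384.00 × €162.59 = €14,045,174.56.
Current sales = 142,280 × €162.59 = €23,133,305.20.
Margin of safety = (€23,133,305.20 − €14,045,174.56) ÷ €23,133,305.20 = 39.3%.

39.3%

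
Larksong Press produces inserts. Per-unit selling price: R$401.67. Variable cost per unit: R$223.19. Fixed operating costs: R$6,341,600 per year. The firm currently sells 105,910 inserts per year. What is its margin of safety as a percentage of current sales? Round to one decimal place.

Unit CM = price − variable cost = R$401.67 − R$223.19 = R$178.48. Break-even units = R$6,341,600 ÷ R$178.48 = 35,531.15; break-even revenue = 35,531.15 × R$401.67 = R$14,271,797.80.
Current sales = 105,910 × R$401.67 = R$42,540,869.70.
Margin of safety = (R$42,540,869.70 − R$14,271,797.80) ÷ R$42,540,869.70 = 66.5%.

66.5%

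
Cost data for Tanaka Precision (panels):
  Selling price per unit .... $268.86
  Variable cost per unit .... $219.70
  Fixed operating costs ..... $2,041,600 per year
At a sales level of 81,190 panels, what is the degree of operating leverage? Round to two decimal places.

2.05

At 81,190 units, contribution = 81,190 × $49.16 = $3,991,300.40.
Operating income = contribution − fixed costs = $3,991,300.40 − $2,041,600 = $1,949,700.40.
So DOL = total CM / EBIT = $3,991,300.40 / $1,949,700.40 = 2.0471.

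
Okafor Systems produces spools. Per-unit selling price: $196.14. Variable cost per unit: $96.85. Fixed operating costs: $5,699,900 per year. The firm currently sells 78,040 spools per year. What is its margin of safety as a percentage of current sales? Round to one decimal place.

26.4%

Each unit contributes $196.14 − $96.85 = $99.29. Break-even units = $5,699,900 ÷ $99.29 = 57,406.59; break-even revenue = 57,406.59 × $196.14 = $11,259,727.93.
Current sales = 78,040 × $196.14 = $15,306,765.60.
Margin of safety = ($15,306,765.60 − $11,259,727.93) ÷ $15,306,765.60 = 26.4%.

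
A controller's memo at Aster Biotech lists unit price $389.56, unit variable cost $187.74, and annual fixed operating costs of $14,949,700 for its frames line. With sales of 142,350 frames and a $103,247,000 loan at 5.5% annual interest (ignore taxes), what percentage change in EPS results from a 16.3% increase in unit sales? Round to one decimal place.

+57.8%

Contribution at this volume is 142,350 × $201.82 = $28,729,077.00.
EBIT = $28,729,077.00 − $14,949,700 = $13,779,377.00.
After interest of $5,678,585.00, pre-tax earnings = $8,100,792.00.
DCL = total CM / (EBIT − I) = $28,729,077.00 / $8,100,792.00 = 3.5465.
%ΔEPS = DCL × %ΔSales = 3.5465 × +16.3% = +57.8%.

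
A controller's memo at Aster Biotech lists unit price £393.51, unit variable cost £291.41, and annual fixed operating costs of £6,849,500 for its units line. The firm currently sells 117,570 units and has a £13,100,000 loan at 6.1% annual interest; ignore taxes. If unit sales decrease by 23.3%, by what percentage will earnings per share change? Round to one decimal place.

At 117,570 units, contribution = 117,570 × £102.10 = £12,003,897.00.
EBIT = £12,003,897.00 − £6,849,500 = £5,154,397.00.
After interest of £799,100.00, pre-tax earnings = £4,355,297.00.
Degree of combined leverage = contribution ÷ (EBIT − I) = £12,003,897.00 ÷ £4,355,297.00 = 2.7562.
%ΔEPS = DCL × %ΔSales = 2.7562 × -23.3% = -64.2%.

-64.2%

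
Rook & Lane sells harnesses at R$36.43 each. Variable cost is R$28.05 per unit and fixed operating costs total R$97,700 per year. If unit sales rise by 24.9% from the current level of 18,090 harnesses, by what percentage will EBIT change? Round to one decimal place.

At 18,090 units, contribution = 18,090 × R$8.38 = R$151,594.20.
Operating income = contribution − fixed costs = R$151,594.20 − R$97,700 = R$53,894.20.
Degree of operating leverage = R$151,594.20 / R$53,894.20 = 2.8128.
%ΔEBIT = DOL × %ΔSales = 2.8128 × +24.9% = +70.0%.

+70.0%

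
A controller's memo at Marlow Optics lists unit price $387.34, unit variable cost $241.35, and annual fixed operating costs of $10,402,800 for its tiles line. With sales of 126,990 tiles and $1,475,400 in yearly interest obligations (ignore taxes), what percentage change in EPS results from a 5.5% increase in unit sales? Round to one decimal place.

At 126,990 units, contribution = 126,990 × $145.99 = $18,539,270.10.
Subtracting fixed costs: EBIT = $18,539,270.10 − $10,402,800 = $8,136,470.10.
Interest = $1,475,400.00, so EBIT − I = $6,661,070.10.
DCL = total CM / (EBIT − I) = $18,539,270.10 / $6,661,070.10 = 2.7832.
EPS therefore changes by 2.7832 × (+5.5%) = +15.3%.

+15.3%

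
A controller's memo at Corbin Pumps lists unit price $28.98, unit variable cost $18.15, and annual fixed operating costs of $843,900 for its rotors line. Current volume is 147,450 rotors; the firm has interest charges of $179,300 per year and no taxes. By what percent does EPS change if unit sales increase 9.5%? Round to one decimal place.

+26.4%

At 147,450 units, contribution = 147,450 × $10.83 = $1,596,883.50.
Operating income = contribution − fixed costs = $1,596,883.50 − $843,900 = $752,983.50.
After interest of $179,300.00, pre-tax earnings = $573,683.50.
Degree of combined leverage = contribution ÷ (EBIT − I) = $1,596,883.50 ÷ $573,683.50 = 2.7836.
EPS therefore changes by 2.7836 × (+9.5%) = +26.4%.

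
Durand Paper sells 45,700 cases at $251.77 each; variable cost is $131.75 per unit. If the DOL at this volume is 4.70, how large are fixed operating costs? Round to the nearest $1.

Total contribution margin = 45,700 × $120.02 = $5,484,914.00.
DOL = contribution / EBIT, so EBIT = $5,484,914.00 / 4.70 = $1,167,002.98.
Fixed costs = CM − EBIT = $5,484,914.00 − $1,167,002.98 = $4,317,911.

$4,317,911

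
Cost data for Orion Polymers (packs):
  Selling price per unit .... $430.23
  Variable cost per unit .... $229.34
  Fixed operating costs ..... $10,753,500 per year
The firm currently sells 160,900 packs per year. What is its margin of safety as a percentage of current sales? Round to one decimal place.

Each unit contributes $430.23 − $229.34 = $200.89. Break-even units = $10,753,500 ÷ $200.89 = 53,529.29; break-even revenue = 53,529.29 × $430.23 = $23,029,908.43.
Current sales = 160,900 × $430.23 = $69,224,007.00.
Margin of safety = ($69,224,007.00 − $23,029,908.43) ÷ $69,224,007.00 = 66.7%.

66.7%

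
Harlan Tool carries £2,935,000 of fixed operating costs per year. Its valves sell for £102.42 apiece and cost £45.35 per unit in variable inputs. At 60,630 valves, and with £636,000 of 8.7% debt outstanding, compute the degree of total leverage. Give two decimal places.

7.36

At 60,630 units, contribution = 60,630 × £57.07 = £3,460,154.10.
Operating income = contribution − fixed costs = £3,460,154.10 − £2,935,000 = £525,154.10. Interest = £55,332.00, so EBIT − I = £469,822.10.
DCL = contribution ÷ (EBIT − I) = £3,460,154.10 ÷ £469,822.10 = 7.3648.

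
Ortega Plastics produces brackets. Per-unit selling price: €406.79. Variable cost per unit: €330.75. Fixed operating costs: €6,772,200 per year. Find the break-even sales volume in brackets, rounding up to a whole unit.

Unit CM = price − variable cost = €406.79 − €330.75 = €76.04.
Break-even Q = €6,772,200 / €76.04 = 89,061.02 → 89,062 brackets.

89,062 brackets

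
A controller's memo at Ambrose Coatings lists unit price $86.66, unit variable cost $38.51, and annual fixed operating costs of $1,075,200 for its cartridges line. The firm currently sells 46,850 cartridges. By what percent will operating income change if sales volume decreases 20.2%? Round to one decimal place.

-38.6%

Contribution at this volume is 46,850 × $48.15 = $2,255,827.50.
Subtracting fixed costs: EBIT = $2,255,827.50 − $1,075,200 = $1,180,627.50.
Degree of operating leverage = $2,255,827.50 / $1,180,627.50 = 1.9107.
So EBIT moves 1.9107 × (-20.2%) = -38.6%.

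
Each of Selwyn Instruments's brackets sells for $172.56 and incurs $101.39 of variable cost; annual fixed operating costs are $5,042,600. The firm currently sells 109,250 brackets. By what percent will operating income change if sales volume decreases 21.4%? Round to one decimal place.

At 109,250 units, contribution = 109,250 × $71.17 = $7,775,322.50.
Operating income = contribution − fixed costs = $7,775,322.50 − $5,042,600 = $2,732,722.50.
So DOL = total CM / EBIT = $7,775,322.50 / $2,732,722.50 = 2.8453.
%ΔEBIT = DOL × %ΔSales = 2.8453 × -21.4% = -60.9%.

-60.9%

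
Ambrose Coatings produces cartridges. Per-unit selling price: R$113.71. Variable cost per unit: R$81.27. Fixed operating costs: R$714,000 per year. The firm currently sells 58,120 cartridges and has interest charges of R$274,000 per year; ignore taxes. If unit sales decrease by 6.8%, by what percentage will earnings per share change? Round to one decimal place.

Total contribution margin = 58,120 × R$32.44 = R$1,885,412.80.
Subtracting fixed costs: EBIT = R$1,885,412.80 − R$714,000 = R$1,171,412.80.
After interest of R$274,000.00, pre-tax earnings = R$897,412.80.
DCL = total CM / (EBIT − I) = R$1,885,412.80 / R$897,412.80 = 2.1009.
EPS therefore changes by 2.1009 × (-6.8%) = -14.3%.

-14.3%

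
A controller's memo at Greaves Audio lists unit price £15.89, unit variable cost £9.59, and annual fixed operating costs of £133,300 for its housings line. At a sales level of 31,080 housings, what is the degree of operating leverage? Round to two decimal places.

Contribution at this volume is 31,080 × £6.30 = £195,804.00.
Subtracting fixed costs: EBIT = £195,804.00 − £133,300 = £62,504.00.
So DOL = total CM / EBIT = £195,804.00 / £62,504.00 = 3.1327.

3.13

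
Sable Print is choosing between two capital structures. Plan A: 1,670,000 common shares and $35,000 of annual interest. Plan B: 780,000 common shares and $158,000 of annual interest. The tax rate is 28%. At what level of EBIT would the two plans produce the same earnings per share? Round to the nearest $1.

$265,798

Set EPS_A = EPS_B: (EBIT − $35,000)(1 − 0.28) ÷ 1,670,000 = (EBIT − $158,000)(1 − 0.28) ÷ 780,000.
Cancelling (1 − t) and cross-multiplying: 780,000·(EBIT − 35,000) = 1,670,000·(EBIT − 158,000).
Solving, EBIT = (158,000·1,670,000 − 35,000·780,000) / (1,670,000 − 780,000) = 236,560,000,000 / 890,000 = 265,797.75.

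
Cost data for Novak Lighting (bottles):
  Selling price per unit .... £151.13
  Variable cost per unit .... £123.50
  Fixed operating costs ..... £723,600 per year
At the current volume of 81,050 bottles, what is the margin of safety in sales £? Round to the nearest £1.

£8,291,154

Unit CM = price − variable cost = £151.13 − £123.50 = £27.63. Break-even units = £723,600 ÷ £27.63 = 26,188.93; break-even revenue = 26,188.93 × £151.13 = £3,957,932.25.
Actual sales revenue = 81,050 × £151.13 = £12,249,086.50.
Margin of safety = £12,249,086.50 − £3,957,932.25 = £8,291,154.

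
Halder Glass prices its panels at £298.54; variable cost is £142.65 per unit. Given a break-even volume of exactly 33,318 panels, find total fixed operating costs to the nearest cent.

Unit CM = price − variable cost = £298.54 − £142.65 = £155.89.
Since BE = FC / CM, FC = 33,318 × £155.89 = £5,193,943.02.

£5,193,943.02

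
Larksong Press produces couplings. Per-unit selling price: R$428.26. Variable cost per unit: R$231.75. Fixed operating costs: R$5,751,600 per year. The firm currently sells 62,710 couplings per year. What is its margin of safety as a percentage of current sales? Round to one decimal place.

Each unit contributes R$428.26 − R$231.75 = R$196.51. Break-even units = R$5,751,600 ÷ R$196.51 = 29,268.74; break-even revenue = 29,268.74 × R$428.26 = R$12,534,630.38.
Current sales = 62,710 × R$428.26 = R$26,856,184.60.
Margin of safety = (R$26,856,184.60 − R$12,534,630.38) ÷ R$26,856,184.60 = 53.3%.

53.3%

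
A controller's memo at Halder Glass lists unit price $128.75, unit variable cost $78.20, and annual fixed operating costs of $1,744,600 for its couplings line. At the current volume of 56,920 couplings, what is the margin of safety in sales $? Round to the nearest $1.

Contribution margin per unit = $128.75 − $78.20 = $50.55. Break-even units = $1,744,600 ÷ $50.55 = 34,512.36; break-even revenue = 34,512.36 × $128.75 = $4,443,466.86.
Current sales = 56,920 × $128.75 = $7,328,450.00.
Margin of safety = $7,328,450.00 − $4,443,466.86 = $2,884,983.

$2,884,983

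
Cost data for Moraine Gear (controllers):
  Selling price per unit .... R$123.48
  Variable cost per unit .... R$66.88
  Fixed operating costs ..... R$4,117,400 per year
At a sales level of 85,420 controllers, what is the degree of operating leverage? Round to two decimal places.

6.74

Total contribution margin = 85,420 × R$56.60 = R$4,834,772.00.
Subtracting fixed costs: EBIT = R$4,834,772.00 − R$4,117,400 = R$717,372.00.
DOL = contribution ÷ EBIT = R$4,834,772.00 ÷ R$717,372.00 = 6.7396.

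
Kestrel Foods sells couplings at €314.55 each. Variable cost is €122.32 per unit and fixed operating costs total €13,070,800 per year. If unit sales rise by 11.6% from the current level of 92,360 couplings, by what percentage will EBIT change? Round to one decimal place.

+44.0%

Contribution at this volume is 92,360 × €192.23 = €17,754,362.80.
EBIT = €17,754,362.80 − €13,070,800 = €4,683,562.80.
Degree of operating leverage = €17,754,362.80 / €4,683,562.80 = 3.7908.
%ΔEBIT = DOL × %ΔSales = 3.7908 × +11.6% = +44.0%.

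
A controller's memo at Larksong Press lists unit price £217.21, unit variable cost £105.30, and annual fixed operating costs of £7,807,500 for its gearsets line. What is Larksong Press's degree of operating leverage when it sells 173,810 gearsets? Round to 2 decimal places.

1.67

Contribution at this volume is 173,810 × £111.91 = £19,451,077.10.
EBIT = £19,451,077.10 − £7,807,500 = £11,643,577.10.
Degree of operating leverage = £19,451,077.10 / £11,643,577.10 = 1.6705.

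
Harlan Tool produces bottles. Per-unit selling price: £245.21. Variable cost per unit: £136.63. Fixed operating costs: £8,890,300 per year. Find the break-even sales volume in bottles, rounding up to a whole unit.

81,878 bottles

Unit CM = price − variable cost = £245.21 − £136.63 = £108.58.
Break-even Q = £8,890,300 / £108.58 = 81,877.88 → 81,878 bottles.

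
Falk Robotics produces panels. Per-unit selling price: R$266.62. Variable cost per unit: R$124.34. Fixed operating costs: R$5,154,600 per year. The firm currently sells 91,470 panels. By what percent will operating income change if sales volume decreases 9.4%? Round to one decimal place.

Contribution at this volume is 91,470 × R$142.28 = R$13,014,351.60.
Operating income = contribution − fixed costs = R$13,014,351.60 − R$5,154,600 = R$7,859,751.60.
Degree of operating leverage = R$13,014,351.60 / R$7,859,751.60 = 1.6558.
%ΔEBIT = DOL × %ΔSales = 1.6558 × -9.4% = -15.6%.

-15.6%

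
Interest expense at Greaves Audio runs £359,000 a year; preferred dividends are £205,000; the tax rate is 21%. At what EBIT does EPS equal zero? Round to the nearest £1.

Preferred dividends are paid after tax, so their pre-tax equivalent is £205,000 ÷ (1 − 0.21) = £259,493.67.
Financial break-even EBIT = interest + D_p ÷ (1 − t) = £359,000 + £259,493.67 = £618,493.67.

£618,494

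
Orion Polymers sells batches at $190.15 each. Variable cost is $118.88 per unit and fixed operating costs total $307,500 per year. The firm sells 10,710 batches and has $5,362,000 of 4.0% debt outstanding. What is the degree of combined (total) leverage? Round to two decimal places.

At 10,710 units, contribution = 10,710 × $71.27 = $763,301.70.
EBIT = $763,301.70 − $307,500 = $455,801.70. Interest = $214,480.00.
DOL = $763,301.70 ÷ $455,801.70 = 1.6746; DFL = $455,801.70 ÷ $241,321.70 = 1.8888.
DCL = DOL × DFL = 1.6746 × 1.8888 = 3.1630.

3.16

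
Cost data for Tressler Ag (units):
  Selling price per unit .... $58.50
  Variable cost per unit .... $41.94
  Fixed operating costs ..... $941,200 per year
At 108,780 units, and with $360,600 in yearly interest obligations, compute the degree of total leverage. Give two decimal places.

3.61

Contribution at this volume is 108,780 × $16.56 = $1,801,396.80.
Operating income = contribution − fixed costs = $1,801,396.80 − $941,200 = $860,196.80. Interest = $360,600.00.
DOL = $1,801,396.80 ÷ $860,196.80 = 2.0942; DFL = $860,196.80 ÷ $499,596.80 = 1.7218.
Combined leverage = 2.0942 × 1.7218 = 3.6058.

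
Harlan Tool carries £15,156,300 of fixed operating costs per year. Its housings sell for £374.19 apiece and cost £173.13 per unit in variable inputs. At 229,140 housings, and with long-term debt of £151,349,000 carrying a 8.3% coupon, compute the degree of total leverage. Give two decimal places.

Total contribution margin = 229,140 × £201.06 = £46,070,888.40.
Operating income = contribution − fixed costs = £46,070,888.40 − £15,156,300 = £30,914,588.40. Interest = £12,561,967.00.
DOL = £46,070,888.40 ÷ £30,914,588.40 = 1.4903; DFL = £30,914,588.40 ÷ £18,352,621.40 = 1.6845.
DCL = DOL × DFL = 1.4903 × 1.6845 = 2.5104.

2.51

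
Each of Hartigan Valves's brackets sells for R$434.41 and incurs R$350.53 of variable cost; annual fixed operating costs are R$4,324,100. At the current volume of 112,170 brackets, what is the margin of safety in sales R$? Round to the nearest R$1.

R$26,333,489

Each unit contributes R$434.41 − R$350.53 = R$83.88. Break-even units = R$4,324,100 ÷ R$83.88 = 51,551.03; break-even revenue = 51,551.03 × R$434.41 = R$22,394,280.89.
Current sales = 112,170 × R$434.41 = R$48,727,769.70.
Margin of safety = R$48,727,769.70 − R$22,394,280.89 = R$26,333,489.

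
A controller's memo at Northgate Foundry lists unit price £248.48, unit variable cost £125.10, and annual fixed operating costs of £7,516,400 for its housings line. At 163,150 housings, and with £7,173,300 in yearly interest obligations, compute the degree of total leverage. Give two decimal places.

3.70

Total contribution margin = 163,150 × £123.38 = £20,129,447.00.
Operating income = contribution − fixed costs = £20,129,447.00 − £7,516,400 = £12,613,047.00. Interest = £7,173,300.00, so EBIT − I = £5,439,747.00.
DCL = contribution ÷ (EBIT − I) = £20,129,447.00 ÷ £5,439,747.00 = 3.7004.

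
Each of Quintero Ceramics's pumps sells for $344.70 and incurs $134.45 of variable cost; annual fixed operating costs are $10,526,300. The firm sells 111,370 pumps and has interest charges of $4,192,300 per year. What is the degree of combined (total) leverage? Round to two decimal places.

2.69

Contribution at this volume is 111,370 × $210.25 = $23,415,542.50.
EBIT = $23,415,542.50 − $10,526,300 = $12,889,242.50. Interest = $4,192,300.00.
DOL = $23,415,542.50 ÷ $12,889,242.50 = 1.8167; DFL = $12,889,242.50 ÷ $8,696,942.50 = 1.4820.
DCL = DOL × DFL = 1.8167 × 1.4820 = 2.6923.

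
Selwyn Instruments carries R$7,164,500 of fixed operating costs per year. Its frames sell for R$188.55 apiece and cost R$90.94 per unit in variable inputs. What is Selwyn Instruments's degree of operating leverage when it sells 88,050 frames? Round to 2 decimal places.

6.01

At 88,050 units, contribution = 88,050 × R$97.61 = R$8,594,560.50.
Operating income = contribution − fixed costs = R$8,594,560.50 − R$7,164,500 = R$1,430,060.50.
Degree of operating leverage = R$8,594,560.50 / R$1,430,060.50 = 6.0099.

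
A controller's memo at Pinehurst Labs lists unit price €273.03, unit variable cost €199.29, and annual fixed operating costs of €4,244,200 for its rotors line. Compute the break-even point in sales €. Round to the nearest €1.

Contribution margin per unit = €273.03 − €199.29 = €73.74, a CM ratio of €73.74 ÷ €273.03 = 0.2701.
Break-even sales = FC ÷ CM ratio = €4,244,200 × €273.03 / €73.74 = €15,714,591.

€15,714,591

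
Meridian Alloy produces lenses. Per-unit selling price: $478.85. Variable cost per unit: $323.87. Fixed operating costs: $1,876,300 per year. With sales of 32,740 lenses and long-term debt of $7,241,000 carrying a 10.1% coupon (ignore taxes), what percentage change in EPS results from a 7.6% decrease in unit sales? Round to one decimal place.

-15.6%

At 32,740 units, contribution = 32,740 × $154.98 = $5,074,045.20.
Subtracting fixed costs: EBIT = $5,074,045.20 − $1,876,300 = $3,197,745.20.
Interest = $731,341.00, so EBIT − I = $2,466,404.20.
Degree of combined leverage = contribution ÷ (EBIT − I) = $5,074,045.20 ÷ $2,466,404.20 = 2.0573.
EPS therefore changes by 2.0573 × (-7.6%) = -15.6%.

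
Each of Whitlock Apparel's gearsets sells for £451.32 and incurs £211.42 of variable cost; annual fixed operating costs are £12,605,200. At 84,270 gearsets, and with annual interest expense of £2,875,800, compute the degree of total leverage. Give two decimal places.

4.27

At 84,270 units, contribution = 84,270 × £239.90 = £20,216,373.00.
Subtracting fixed costs: EBIT = £20,216,373.00 − £12,605,200 = £7,611,173.00. Interest = £2,875,800.00, so EBIT − I = £4,735,373.00.
Degree of total leverage = total CM / (EBIT − interest) = £20,216,373.00 / £4,735,373.00 = 4.2692.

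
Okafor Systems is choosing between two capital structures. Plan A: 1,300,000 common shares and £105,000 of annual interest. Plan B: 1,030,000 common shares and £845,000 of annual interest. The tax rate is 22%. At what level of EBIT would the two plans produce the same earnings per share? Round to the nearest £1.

Set EPS_A = EPS_B: (EBIT − £105,000)(1 − 0.22) ÷ 1,300,000 = (EBIT − £845,000)(1 − 0.22) ÷ 1,030,000.
Cancelling (1 − t) and cross-multiplying: 1,030,000·(EBIT − 105,000) = 1,300,000·(EBIT − 845,000).
Solving, EBIT = (845,000·1,300,000 − 105,000·1,030,000) / (1,300,000 − 1,030,000) = 990,350,000,000 / 270,000 = 3,667,962.96.

£3,667,963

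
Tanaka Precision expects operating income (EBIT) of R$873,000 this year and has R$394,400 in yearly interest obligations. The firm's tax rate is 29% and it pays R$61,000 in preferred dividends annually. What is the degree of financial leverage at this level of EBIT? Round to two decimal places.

Annual interest charges come to R$394,400.00.
Preferred dividends grossed up pre-tax: R$61,000 / (1 − 0.29) = R$85,915.49.
DFL = EBIT ÷ [EBIT − I − D_p/(1−t)] = R$873,000 ÷ [R$873,000 − R$394,400.00 − R$85,915.49] = R$873,000 ÷ R$392,684.51 = 2.2232.

2.22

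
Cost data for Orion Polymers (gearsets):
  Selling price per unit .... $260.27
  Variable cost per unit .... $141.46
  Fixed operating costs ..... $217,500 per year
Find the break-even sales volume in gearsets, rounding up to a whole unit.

1,831 gearsets

Contribution margin per unit = $260.27 − $141.46 = $118.81.
Units to break even: $217,500 ÷ $118.81 = 1,830.65, rounded up to 1,831.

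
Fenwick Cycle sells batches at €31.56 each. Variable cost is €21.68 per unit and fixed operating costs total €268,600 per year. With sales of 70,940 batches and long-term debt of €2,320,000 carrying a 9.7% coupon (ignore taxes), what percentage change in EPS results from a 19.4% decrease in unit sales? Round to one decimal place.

Contribution at this volume is 70,940 × €9.88 = €700,887.20.
Subtracting fixed costs: EBIT = €700,887.20 − €268,600 = €432,287.20.
Interest = €225,040.00, so EBIT − I = €207,247.20.
Degree of combined leverage = contribution ÷ (EBIT − I) = €700,887.20 ÷ €207,247.20 = 3.3819.
EPS therefore changes by 3.3819 × (-19.4%) = -65.6%.

-65.6%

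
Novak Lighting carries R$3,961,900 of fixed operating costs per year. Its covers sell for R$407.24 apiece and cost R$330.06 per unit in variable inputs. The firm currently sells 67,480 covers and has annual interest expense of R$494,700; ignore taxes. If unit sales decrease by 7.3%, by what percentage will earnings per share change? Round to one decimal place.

Contribution at this volume is 67,480 × R$77.18 = R$5,208,106.40.
Operating income = contribution − fixed costs = R$5,208,106.40 − R$3,961,900 = R$1,246,206.40.
After interest of R$494,700.00, pre-tax earnings = R$751,506.40.
DCL = total CM / (EBIT − I) = R$5,208,106.40 / R$751,506.40 = 6.9302.
EPS therefore changes by 6.9302 × (-7.3%) = -50.6%.

-50.6%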